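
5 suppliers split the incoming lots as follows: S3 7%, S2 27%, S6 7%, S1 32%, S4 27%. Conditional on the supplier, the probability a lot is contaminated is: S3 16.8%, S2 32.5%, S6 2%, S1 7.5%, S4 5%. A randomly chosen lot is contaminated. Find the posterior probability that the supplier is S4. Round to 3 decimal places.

0.098

Compute prior × likelihood for every hypothesis:
  S3: 0.07 × 0.168 = 0.01176
  S2: 0.27 × 0.325 = 0.08775
  S6: 0.07 × 0.02 = 0.0014
  S1: 0.32 × 0.075 = 0.024
  S4: 0.27 × 0.05 = 0.0135
Sum = 0.13841.
P(S4 | evidence) = 0.0135 / 0.13841 ≈ 0.098.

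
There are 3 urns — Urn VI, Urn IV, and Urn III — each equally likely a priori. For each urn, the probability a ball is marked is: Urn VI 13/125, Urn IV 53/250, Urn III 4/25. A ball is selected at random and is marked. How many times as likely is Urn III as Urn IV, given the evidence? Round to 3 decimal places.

0.755

Since the prior is uniform, the posterior is proportional to the likelihood:
  Urn VI: 0.104
  Urn IV: 0.212
  Urn III: 0.16
Total = 0.476.
The ratio is 0.16 / 0.212 (the normalizer cancels) = 0.755.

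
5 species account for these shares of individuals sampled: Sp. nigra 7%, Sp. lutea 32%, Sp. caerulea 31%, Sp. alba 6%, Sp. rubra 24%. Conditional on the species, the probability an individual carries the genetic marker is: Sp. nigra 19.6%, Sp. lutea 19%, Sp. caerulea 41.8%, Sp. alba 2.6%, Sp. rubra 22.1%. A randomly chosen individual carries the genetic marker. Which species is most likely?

Compute prior × likelihood for every hypothesis:
  Sp. nigra: 0.07 × 0.196 = 0.01372
  Sp. lutea: 0.32 × 0.19 = 0.0608
  Sp. caerulea: 0.31 × 0.418 = 0.12958
  Sp. alba: 0.06 × 0.026 = 0.00156
  Sp. rubra: 0.24 × 0.221 = 0.05304
Sum = 0.2587.
Largest term belongs to Sp. caerulea, so Sp. caerulea is most probable.

Sp. caerulea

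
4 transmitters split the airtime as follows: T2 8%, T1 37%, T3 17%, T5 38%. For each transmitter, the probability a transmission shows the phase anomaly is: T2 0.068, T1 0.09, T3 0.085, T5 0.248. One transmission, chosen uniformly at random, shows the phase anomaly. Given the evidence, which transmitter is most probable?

T5

By Bayes' rule, posterior ∝ prior × likelihood:
  T2: 0.08 × 0.068 = 0.00544
  T1: 0.37 × 0.09 = 0.0333
  T3: 0.17 × 0.085 = 0.01445
  T5: 0.38 × 0.248 = 0.09424
Normalizing constant = 0.14743.
Largest term belongs to T5, so T5 is most probable.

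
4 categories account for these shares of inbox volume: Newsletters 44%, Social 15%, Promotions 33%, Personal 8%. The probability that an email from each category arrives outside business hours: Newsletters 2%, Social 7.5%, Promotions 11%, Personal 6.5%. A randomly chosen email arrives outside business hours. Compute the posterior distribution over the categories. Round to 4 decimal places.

Newsletters 0.1430, Social 0.1828, Promotions 0.5898, Personal 0.0845

Prior × likelihood for each hypothesis:
  Newsletters: 0.44 × 0.02 = 0.0088
  Social: 0.15 × 0.075 = 0.01125
  Promotions: 0.33 × 0.11 = 0.0363
  Personal: 0.08 × 0.065 = 0.0052
Sum = 0.06155.
P(Newsletters | off-hours) = 0.0088/0.06155 ≈ 0.1430
P(Social | off-hours) = 0.01125/0.06155 ≈ 0.1828
P(Promotions | off-hours) = 0.0363/0.06155 ≈ 0.5898
P(Personal | off-hours) = 0.0052/0.06155 ≈ 0.0845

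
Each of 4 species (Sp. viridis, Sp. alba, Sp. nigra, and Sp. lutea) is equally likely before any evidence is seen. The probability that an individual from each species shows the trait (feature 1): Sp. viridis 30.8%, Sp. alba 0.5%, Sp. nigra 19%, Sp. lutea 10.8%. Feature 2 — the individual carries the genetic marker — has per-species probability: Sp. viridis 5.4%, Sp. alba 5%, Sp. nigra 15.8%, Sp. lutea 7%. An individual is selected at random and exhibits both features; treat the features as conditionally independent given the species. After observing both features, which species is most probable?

With a uniform prior (1/4 each), posterior ∝ likelihood:
  Sp. viridis: 0.308 × 0.054 = 0.016632
  Sp. alba: 0.005 × 0.05 = 0.00025
  Sp. nigra: 0.19 × 0.158 = 0.03002
  Sp. lutea: 0.108 × 0.07 = 0.00756
Normalizing constant = 0.054462.
Largest term belongs to Sp. nigra, so Sp. nigra is most probable.

Sp. nigra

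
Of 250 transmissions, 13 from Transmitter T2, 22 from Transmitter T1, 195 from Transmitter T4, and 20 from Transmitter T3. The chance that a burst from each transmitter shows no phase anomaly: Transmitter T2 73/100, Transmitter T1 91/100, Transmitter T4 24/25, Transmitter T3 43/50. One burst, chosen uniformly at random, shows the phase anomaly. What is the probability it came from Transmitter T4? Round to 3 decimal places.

0.485

Taking complements, P(anomaly | each) = Transmitter T2 0.27, Transmitter T1 0.09, Transmitter T4 0.04, Transmitter T3 0.14.
Unnormalized posteriors (prior × likelihood):
  Transmitter T2: 0.052 × 0.27 = 0.01404
  Transmitter T1: 0.088 × 0.09 = 0.00792
  Transmitter T4: 0.78 × 0.04 = 0.0312
  Transmitter T3: 0.08 × 0.14 = 0.0112
Normalizing constant = 0.06436.
P(Transmitter T4 | evidence) = 0.0312 / 0.06436 ≈ 0.485.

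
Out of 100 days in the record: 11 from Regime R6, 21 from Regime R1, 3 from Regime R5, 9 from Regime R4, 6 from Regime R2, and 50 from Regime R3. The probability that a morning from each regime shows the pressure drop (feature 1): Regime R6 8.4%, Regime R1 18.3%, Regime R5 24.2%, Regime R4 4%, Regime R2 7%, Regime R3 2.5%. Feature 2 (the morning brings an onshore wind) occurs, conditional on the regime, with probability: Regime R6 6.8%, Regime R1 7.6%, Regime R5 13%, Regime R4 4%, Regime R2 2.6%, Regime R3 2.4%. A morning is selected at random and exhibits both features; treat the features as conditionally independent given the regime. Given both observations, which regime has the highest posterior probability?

Unnormalized posteriors (prior × likelihood):
  Regime R6: 0.11 × 0.084 × 0.068 = 0.00062832
  Regime R1: 0.21 × 0.183 × 0.076 = 0.00292068
  Regime R5: 0.03 × 0.242 × 0.13 = 0.0009438
  Regime R4: 0.09 × 0.04 × 0.04 = 0.000144
  Regime R2: 0.06 × 0.07 × 0.026 = 0.0001092
  Regime R3: 0.5 × 0.025 × 0.024 = 0.0003
Total = 0.005046.
Largest term belongs to Regime R1, so Regime R1 is most probable.

Regime R1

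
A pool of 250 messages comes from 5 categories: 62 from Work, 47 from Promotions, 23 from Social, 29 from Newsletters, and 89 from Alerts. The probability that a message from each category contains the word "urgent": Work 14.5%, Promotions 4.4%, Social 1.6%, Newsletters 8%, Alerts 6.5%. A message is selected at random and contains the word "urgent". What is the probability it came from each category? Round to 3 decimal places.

Work 0.460, Promotions 0.106, Social 0.019, Newsletters 0.119, Alerts 0.296

Prior × likelihood for each hypothesis:
  Work: 0.248 × 0.145 = 0.03596
  Promotions: 0.188 × 0.044 = 0.008272
  Social: 0.092 × 0.016 = 0.001472
  Newsletters: 0.116 × 0.08 = 0.00928
  Alerts: 0.356 × 0.065 = 0.02314
Normalizing constant = 0.078124.
P(Work | urgent-flag) = 0.03596/0.078124 ≈ 0.460
P(Promotions | urgent-flag) = 0.008272/0.078124 ≈ 0.106
P(Social | urgent-flag) = 0.001472/0.078124 ≈ 0.019
P(Newsletters | urgent-flag) = 0.00928/0.078124 ≈ 0.119
P(Alerts | urgent-flag) = 0.02314/0.078124 ≈ 0.296
(Check: 0.460+0.106+0.019+0.119+0.296 = 1.000.)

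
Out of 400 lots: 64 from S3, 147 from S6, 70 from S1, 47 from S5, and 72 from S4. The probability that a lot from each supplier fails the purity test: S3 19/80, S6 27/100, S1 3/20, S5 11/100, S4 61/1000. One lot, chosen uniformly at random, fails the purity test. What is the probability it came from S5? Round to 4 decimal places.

0.0690

By Bayes' rule, posterior ∝ prior × likelihood:
  S3: 0.16 × 0.2375 = 0.038
  S6: 0.3675 × 0.27 = 0.099225
  S1: 0.175 × 0.15 = 0.02625
  S5: 0.1175 × 0.11 = 0.012925
  S4: 0.18 × 0.061 = 0.01098
Normalizing constant = 0.18738.
P(S5 | evidence) = 0.012925 / 0.18738 ≈ 0.0690.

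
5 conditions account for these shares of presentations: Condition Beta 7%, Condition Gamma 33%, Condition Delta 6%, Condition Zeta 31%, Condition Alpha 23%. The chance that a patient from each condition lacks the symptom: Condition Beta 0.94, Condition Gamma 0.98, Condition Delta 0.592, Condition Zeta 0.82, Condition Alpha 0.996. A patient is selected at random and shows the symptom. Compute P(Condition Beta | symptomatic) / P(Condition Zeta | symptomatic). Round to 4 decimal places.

Taking complements, P(symptomatic | each) = Condition Beta 0.06, Condition Gamma 0.02, Condition Delta 0.408, Condition Zeta 0.18, Condition Alpha 0.004.
Prior × likelihood for each hypothesis:
  Condition Beta: 0.07 × 0.06 = 0.0042
  Condition Gamma: 0.33 × 0.02 = 0.0066
  Condition Delta: 0.06 × 0.408 = 0.02448
  Condition Zeta: 0.31 × 0.18 = 0.0558
  Condition Alpha: 0.23 × 0.004 = 0.00092
Normalizing constant = 0.092.
The ratio is 0.0042 / 0.0558 (the normalizer cancels) = 0.0753.

0.0753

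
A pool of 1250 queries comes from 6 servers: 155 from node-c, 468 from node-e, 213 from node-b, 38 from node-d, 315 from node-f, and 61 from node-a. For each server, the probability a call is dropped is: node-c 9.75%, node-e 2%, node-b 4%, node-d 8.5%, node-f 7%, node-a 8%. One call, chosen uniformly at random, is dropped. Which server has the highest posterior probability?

node-f

Compute prior × likelihood for every hypothesis:
  node-c: 0.124 × 0.0975 = 0.01209
  node-e: 0.3744 × 0.02 = 0.007488
  node-b: 0.1704 × 0.04 = 0.006816
  node-d: 0.0304 × 0.085 = 0.002584
  node-f: 0.252 × 0.07 = 0.01764
  node-a: 0.0488 × 0.08 = 0.003904
Normalizing constant = 0.050522.
Largest term belongs to node-f, so node-f is most probable.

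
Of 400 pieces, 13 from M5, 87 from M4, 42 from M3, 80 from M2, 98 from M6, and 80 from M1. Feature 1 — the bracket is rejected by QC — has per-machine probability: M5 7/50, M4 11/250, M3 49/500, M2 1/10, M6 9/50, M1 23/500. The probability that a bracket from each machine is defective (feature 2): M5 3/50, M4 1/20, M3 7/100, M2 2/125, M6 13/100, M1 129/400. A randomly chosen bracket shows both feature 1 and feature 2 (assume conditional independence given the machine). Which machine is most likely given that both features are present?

Prior × likelihood for each hypothesis:
  M5: 0.0325 × 0.14 × 0.06 = 0.000273
  M4: 0.2175 × 0.044 × 0.05 = 0.0004785
  M3: 0.105 × 0.098 × 0.07 = 0.0007203
  M2: 0.2 × 0.1 × 0.016 = 0.00032
  M6: 0.245 × 0.18 × 0.13 = 0.005733
  M1: 0.2 × 0.046 × 0.3225 = 0.002967
Sum = 0.0104918.
Largest term belongs to M6, so M6 is most probable.

M6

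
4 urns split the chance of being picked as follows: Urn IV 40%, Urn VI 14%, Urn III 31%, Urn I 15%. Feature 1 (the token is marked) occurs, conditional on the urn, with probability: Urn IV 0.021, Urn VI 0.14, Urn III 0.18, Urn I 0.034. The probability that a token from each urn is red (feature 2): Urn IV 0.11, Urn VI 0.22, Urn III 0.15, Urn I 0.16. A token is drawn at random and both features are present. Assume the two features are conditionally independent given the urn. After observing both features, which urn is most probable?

Urn III

By Bayes' rule, posterior ∝ prior × likelihood:
  Urn IV: 0.4 × 0.021 × 0.11 = 0.000924
  Urn VI: 0.14 × 0.14 × 0.22 = 0.004312
  Urn III: 0.31 × 0.18 × 0.15 = 0.00837
  Urn I: 0.15 × 0.034 × 0.16 = 0.000816
Normalizing constant = 0.014422.
Largest term belongs to Urn III, so Urn III is most probable.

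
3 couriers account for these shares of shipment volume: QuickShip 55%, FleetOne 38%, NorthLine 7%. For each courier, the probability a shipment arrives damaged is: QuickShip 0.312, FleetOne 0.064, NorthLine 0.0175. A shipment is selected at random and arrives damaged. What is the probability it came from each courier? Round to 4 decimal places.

QuickShip 0.8704, FleetOne 0.1234, NorthLine 0.0062

Unnormalized posteriors (prior × likelihood):
  QuickShip: 0.55 × 0.312 = 0.1716
  FleetOne: 0.38 × 0.064 = 0.02432
  NorthLine: 0.07 × 0.0175 = 0.001225
Normalizing constant = 0.197145.
P(QuickShip | damaged) = 0.1716/0.197145 ≈ 0.8704
P(FleetOne | damaged) = 0.02432/0.197145 ≈ 0.1234
P(NorthLine | damaged) = 0.001225/0.197145 ≈ 0.0062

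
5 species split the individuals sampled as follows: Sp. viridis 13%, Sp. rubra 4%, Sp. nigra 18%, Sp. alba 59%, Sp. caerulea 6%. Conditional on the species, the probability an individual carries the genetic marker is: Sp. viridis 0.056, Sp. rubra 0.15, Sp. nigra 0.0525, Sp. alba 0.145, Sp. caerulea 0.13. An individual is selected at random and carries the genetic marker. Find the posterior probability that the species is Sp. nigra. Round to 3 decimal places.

Compute prior × likelihood for every hypothesis:
  Sp. viridis: 0.13 × 0.056 = 0.00728
  Sp. rubra: 0.04 × 0.15 = 0.006
  Sp. nigra: 0.18 × 0.0525 = 0.00945
  Sp. alba: 0.59 × 0.145 = 0.08555
  Sp. caerulea: 0.06 × 0.13 = 0.0078
Normalizing constant = 0.11608.
P(Sp. nigra | evidence) = 0.00945 / 0.11608 ≈ 0.081.

0.081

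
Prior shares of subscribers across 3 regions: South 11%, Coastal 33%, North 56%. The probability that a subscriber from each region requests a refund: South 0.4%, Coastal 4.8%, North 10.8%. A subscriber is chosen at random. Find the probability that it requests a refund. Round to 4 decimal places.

0.0768

Unnormalized posteriors (prior × likelihood):
  South: 0.11 × 0.004 = 0.00044
  Coastal: 0.33 × 0.048 = 0.01584
  North: 0.56 × 0.108 = 0.06048
P(refund) = 0.00044 + 0.01584 + 0.06048 = 0.07676 → 0.0768.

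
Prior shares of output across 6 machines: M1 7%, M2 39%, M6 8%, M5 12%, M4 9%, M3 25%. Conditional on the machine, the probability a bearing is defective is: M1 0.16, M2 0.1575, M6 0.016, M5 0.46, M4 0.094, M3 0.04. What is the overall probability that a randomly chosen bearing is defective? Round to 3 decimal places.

0.148

Unnormalized posteriors (prior × likelihood):
  M1: 0.07 × 0.16 = 0.0112
  M2: 0.39 × 0.1575 = 0.061425
  M6: 0.08 × 0.016 = 0.00128
  M5: 0.12 × 0.46 = 0.0552
  M4: 0.09 × 0.094 = 0.00846
  M3: 0.25 × 0.04 = 0.01
P(defective) = 0.0112 + 0.061425 + 0.00128 + 0.0552 + 0.00846 + 0.01 = 0.147565 → 0.148.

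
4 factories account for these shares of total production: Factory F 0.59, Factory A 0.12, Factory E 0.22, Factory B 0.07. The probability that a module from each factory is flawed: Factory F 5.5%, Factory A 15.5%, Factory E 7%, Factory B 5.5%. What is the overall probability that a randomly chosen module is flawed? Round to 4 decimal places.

Prior × likelihood for each hypothesis:
  Factory F: 0.59 × 0.055 = 0.03245
  Factory A: 0.12 × 0.155 = 0.0186
  Factory E: 0.22 × 0.07 = 0.0154
  Factory B: 0.07 × 0.055 = 0.00385
P(flawed) = 0.03245 + 0.0186 + 0.0154 + 0.00385 = 0.0703 → 0.0703.

0.0703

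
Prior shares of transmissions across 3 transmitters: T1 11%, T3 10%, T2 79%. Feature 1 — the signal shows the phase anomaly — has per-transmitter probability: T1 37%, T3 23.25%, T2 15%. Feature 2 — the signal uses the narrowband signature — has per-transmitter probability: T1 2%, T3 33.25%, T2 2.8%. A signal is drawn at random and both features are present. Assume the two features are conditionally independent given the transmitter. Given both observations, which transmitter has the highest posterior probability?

By Bayes' rule, posterior ∝ prior × likelihood:
  T1: 0.11 × 0.37 × 0.02 = 0.000814
  T3: 0.1 × 0.2325 × 0.3325 = 0.007730625
  T2: 0.79 × 0.15 × 0.028 = 0.003318
Total = 0.011862625.
Largest term belongs to T3, so T3 is most probable.

T3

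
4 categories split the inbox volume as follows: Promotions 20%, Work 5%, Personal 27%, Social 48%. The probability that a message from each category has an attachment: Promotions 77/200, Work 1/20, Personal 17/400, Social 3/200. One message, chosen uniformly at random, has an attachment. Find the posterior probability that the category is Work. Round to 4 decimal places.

0.0255

By Bayes' rule, posterior ∝ prior × likelihood:
  Promotions: 0.2 × 0.385 = 0.077
  Work: 0.05 × 0.05 = 0.0025
  Personal: 0.27 × 0.0425 = 0.011475
  Social: 0.48 × 0.015 = 0.0072
Total = 0.098175.
P(Work | evidence) = 0.0025 / 0.098175 ≈ 0.0255.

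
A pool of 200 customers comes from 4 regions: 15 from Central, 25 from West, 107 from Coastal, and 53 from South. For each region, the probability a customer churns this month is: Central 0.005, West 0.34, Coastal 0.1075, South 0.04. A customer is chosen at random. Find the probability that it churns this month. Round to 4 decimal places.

By Bayes' rule, posterior ∝ prior × likelihood:
  Central: 0.075 × 0.005 = 0.000375
  West: 0.125 × 0.34 = 0.0425
  Coastal: 0.535 × 0.1075 = 0.0575125
  South: 0.265 × 0.04 = 0.0106
P(churn) = 0.000375 + 0.0425 + 0.0575125 + 0.0106 = 0.1109875 → 0.1110.

0.1110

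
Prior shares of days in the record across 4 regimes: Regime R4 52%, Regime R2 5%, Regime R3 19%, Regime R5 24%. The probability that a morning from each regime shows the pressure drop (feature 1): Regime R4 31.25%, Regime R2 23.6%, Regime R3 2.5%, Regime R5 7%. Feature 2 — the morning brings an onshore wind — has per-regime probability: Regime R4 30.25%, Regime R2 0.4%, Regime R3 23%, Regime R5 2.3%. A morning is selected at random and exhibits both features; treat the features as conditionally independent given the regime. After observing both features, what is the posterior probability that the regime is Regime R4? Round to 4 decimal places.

Unnormalized posteriors (prior × likelihood):
  Regime R4: 0.52 × 0.3125 × 0.3025 = 0.04915625
  Regime R2: 0.05 × 0.236 × 0.004 = 0.0000472
  Regime R3: 0.19 × 0.025 × 0.23 = 0.0010925
  Regime R5: 0.24 × 0.07 × 0.023 = 0.0003864
Normalizing constant = 0.05068235.
P(Regime R4 | evidence) = 0.04915625 / 0.05068235 ≈ 0.9699.

0.9699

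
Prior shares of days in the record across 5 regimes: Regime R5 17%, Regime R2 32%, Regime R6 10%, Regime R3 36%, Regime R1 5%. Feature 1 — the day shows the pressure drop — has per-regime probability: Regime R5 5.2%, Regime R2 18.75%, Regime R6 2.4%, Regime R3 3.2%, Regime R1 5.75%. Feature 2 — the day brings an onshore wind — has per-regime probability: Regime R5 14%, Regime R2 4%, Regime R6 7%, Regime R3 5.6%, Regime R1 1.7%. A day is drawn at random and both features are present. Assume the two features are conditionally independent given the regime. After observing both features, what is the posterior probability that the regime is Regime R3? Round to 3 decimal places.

0.143

Compute prior × likelihood for every hypothesis:
  Regime R5: 0.17 × 0.052 × 0.14 = 0.0012376
  Regime R2: 0.32 × 0.1875 × 0.04 = 0.0024
  Regime R6: 0.1 × 0.024 × 0.07 = 0.000168
  Regime R3: 0.36 × 0.032 × 0.056 = 0.00064512
  Regime R1: 0.05 × 0.0575 × 0.017 = 0.000048875
Normalizing constant = 0.004499595.
P(Regime R3 | evidence) = 0.00064512 / 0.004499595 ≈ 0.143.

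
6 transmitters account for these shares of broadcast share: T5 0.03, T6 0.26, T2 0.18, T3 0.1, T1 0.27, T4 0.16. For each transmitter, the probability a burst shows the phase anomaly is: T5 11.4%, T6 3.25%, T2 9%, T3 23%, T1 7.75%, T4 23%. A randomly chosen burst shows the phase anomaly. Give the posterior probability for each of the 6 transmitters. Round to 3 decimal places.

Prior × likelihood for each hypothesis:
  T5: 0.03 × 0.114 = 0.00342
  T6: 0.26 × 0.0325 = 0.00845
  T2: 0.18 × 0.09 = 0.0162
  T3: 0.1 × 0.23 = 0.023
  T1: 0.27 × 0.0775 = 0.020925
  T4: 0.16 × 0.23 = 0.0368
Total = 0.108795.
P(T5 | anomaly) = 0.00342/0.108795 ≈ 0.031
P(T6 | anomaly) = 0.00845/0.108795 ≈ 0.078
P(T2 | anomaly) = 0.0162/0.108795 ≈ 0.149
P(T3 | anomaly) = 0.023/0.108795 ≈ 0.211
P(T1 | anomaly) = 0.020925/0.108795 ≈ 0.192
P(T4 | anomaly) = 0.0368/0.108795 ≈ 0.338

T5 0.031, T6 0.078, T2 0.149, T3 0.211, T1 0.192, T4 0.338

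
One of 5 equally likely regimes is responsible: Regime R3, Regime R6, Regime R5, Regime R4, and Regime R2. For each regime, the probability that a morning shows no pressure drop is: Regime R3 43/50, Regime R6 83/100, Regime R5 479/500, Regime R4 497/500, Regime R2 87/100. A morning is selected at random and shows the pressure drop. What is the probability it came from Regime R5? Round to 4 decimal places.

Taking complements, P(drop | each) = Regime R3 0.14, Regime R6 0.17, Regime R5 0.042, Regime R4 0.006, Regime R2 0.13.
Since the prior is uniform, the posterior is proportional to the likelihood:
  Regime R3: 0.14
  Regime R6: 0.17
  Regime R5: 0.042
  Regime R4: 0.006
  Regime R2: 0.13
Total = 0.488.
P(Regime R5 | evidence) = 0.042 / 0.488 ≈ 0.0861.

0.0861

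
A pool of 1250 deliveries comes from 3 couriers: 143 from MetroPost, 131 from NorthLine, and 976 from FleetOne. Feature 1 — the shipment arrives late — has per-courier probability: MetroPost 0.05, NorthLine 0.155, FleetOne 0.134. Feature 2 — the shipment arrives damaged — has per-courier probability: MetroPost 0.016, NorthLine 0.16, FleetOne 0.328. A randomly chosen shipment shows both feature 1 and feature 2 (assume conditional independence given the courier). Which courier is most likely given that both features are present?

FleetOne

Compute prior × likelihood for every hypothesis:
  MetroPost: 0.1144 × 0.05 × 0.016 = 0.00009152
  NorthLine: 0.1048 × 0.155 × 0.16 = 0.00259904
  FleetOne: 0.7808 × 0.134 × 0.328 = 0.0343177216
Normalizing constant = 0.0370082816.
Largest term belongs to FleetOne, so FleetOne is most probable.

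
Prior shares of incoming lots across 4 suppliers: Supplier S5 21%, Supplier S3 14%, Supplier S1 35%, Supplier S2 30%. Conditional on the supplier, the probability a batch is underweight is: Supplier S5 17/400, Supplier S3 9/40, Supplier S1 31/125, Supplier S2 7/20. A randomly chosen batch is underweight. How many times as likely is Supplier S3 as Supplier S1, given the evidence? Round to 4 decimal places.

0.3629

Prior × likelihood for each hypothesis:
  Supplier S5: 0.21 × 0.0425 = 0.008925
  Supplier S3: 0.14 × 0.225 = 0.0315
  Supplier S1: 0.35 × 0.248 = 0.0868
  Supplier S2: 0.3 × 0.35 = 0.105
Total = 0.232225.
The ratio is 0.0315 / 0.0868 (the normalizer cancels) = 0.3629.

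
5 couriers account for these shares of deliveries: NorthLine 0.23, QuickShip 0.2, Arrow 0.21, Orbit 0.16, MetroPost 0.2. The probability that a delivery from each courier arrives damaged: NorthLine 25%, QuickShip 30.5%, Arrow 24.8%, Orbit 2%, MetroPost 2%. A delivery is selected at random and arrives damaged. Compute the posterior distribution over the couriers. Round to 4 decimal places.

NorthLine 0.3234, QuickShip 0.3431, Arrow 0.2929, Orbit 0.0180, MetroPost 0.0225

By Bayes' rule, posterior ∝ prior × likelihood:
  NorthLine: 0.23 × 0.25 = 0.0575
  QuickShip: 0.2 × 0.305 = 0.061
  Arrow: 0.21 × 0.248 = 0.05208
  Orbit: 0.16 × 0.02 = 0.0032
  MetroPost: 0.2 × 0.02 = 0.004
Total = 0.17778.
P(NorthLine | damaged) = 0.0575/0.17778 ≈ 0.3234
P(QuickShip | damaged) = 0.061/0.17778 ≈ 0.3431
P(Arrow | damaged) = 0.05208/0.17778 ≈ 0.2929
P(Orbit | damaged) = 0.0032/0.17778 ≈ 0.0180
P(MetroPost | damaged) = 0.004/0.17778 ≈ 0.0225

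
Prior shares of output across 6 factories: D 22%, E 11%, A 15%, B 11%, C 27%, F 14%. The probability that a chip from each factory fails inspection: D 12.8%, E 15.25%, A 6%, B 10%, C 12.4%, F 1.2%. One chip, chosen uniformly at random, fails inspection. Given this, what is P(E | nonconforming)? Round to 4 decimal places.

0.1676

Unnormalized posteriors (prior × likelihood):
  D: 0.22 × 0.128 = 0.02816
  E: 0.11 × 0.1525 = 0.016775
  A: 0.15 × 0.06 = 0.009
  B: 0.11 × 0.1 = 0.011
  C: 0.27 × 0.124 = 0.03348
  F: 0.14 × 0.012 = 0.00168
Sum = 0.100095.
P(E | evidence) = 0.016775 / 0.100095 ≈ 0.1676.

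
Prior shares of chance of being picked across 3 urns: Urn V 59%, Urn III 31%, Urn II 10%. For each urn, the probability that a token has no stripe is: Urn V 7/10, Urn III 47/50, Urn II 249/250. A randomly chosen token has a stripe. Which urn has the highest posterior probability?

Taking complements, P(striped | each) = Urn V 0.3, Urn III 0.06, Urn II 0.004.
By Bayes' rule, posterior ∝ prior × likelihood:
  Urn V: 0.59 × 0.3 = 0.177
  Urn III: 0.31 × 0.06 = 0.0186
  Urn II: 0.1 × 0.004 = 0.0004
Normalizing constant = 0.196.
Largest term belongs to Urn V, so Urn V is most probable.

Urn V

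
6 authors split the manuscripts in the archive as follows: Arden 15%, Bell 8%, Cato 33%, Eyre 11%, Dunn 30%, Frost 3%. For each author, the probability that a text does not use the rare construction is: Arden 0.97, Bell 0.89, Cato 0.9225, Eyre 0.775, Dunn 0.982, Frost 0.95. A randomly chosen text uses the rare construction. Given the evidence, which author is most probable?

Taking complements, P(rare-form | each) = Arden 0.03, Bell 0.11, Cato 0.0775, Eyre 0.225, Dunn 0.018, Frost 0.05.
Compute prior × likelihood for every hypothesis:
  Arden: 0.15 × 0.03 = 0.0045
  Bell: 0.08 × 0.11 = 0.0088
  Cato: 0.33 × 0.0775 = 0.025575
  Eyre: 0.11 × 0.225 = 0.02475
  Dunn: 0.3 × 0.018 = 0.0054
  Frost: 0.03 × 0.05 = 0.0015
Sum = 0.070525.
Largest term belongs to Cato, so Cato is most probable.

Cato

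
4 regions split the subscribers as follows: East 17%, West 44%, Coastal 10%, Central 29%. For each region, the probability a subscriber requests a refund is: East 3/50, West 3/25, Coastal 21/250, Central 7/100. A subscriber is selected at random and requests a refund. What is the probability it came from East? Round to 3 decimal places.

0.111

Unnormalized posteriors (prior × likelihood):
  East: 0.17 × 0.06 = 0.0102
  West: 0.44 × 0.12 = 0.0528
  Coastal: 0.1 × 0.084 = 0.0084
  Central: 0.29 × 0.07 = 0.0203
Total = 0.0917.
P(East | evidence) = 0.0102 / 0.0917 ≈ 0.111.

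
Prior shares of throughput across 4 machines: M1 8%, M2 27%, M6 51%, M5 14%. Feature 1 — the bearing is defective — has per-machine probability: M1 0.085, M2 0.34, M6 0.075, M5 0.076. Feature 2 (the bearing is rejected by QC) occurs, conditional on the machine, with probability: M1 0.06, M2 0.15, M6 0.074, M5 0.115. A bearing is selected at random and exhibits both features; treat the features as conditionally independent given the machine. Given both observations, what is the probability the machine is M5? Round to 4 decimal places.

Unnormalized posteriors (prior × likelihood):
  M1: 0.08 × 0.085 × 0.06 = 0.000408
  M2: 0.27 × 0.34 × 0.15 = 0.01377
  M6: 0.51 × 0.075 × 0.074 = 0.0028305
  M5: 0.14 × 0.076 × 0.115 = 0.0012236
Normalizing constant = 0.0182321.
P(M5 | evidence) = 0.0012236 / 0.0182321 ≈ 0.0671.

0.0671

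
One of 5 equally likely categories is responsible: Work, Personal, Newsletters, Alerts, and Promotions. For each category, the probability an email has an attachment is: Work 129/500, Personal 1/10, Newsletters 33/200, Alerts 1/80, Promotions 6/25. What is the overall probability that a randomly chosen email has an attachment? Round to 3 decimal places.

With a uniform prior (1/5 each), posterior ∝ likelihood:
  Work: 0.258
  Personal: 0.1
  Newsletters: 0.165
  Alerts: 0.0125
  Promotions: 0.24
P(attachment) = (1/5) × (0.258 + 0.1 + 0.165 + 0.0125 + 0.24) = 0.7755/5 ≈ 0.155.

0.155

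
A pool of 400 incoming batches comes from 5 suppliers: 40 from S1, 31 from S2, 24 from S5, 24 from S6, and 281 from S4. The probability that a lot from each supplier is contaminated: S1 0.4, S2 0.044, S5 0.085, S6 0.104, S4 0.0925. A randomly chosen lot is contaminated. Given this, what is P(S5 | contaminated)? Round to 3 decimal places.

0.043

Compute prior × likelihood for every hypothesis:
  S1: 0.1 × 0.4 = 0.04
  S2: 0.0775 × 0.044 = 0.00341
  S5: 0.06 × 0.085 = 0.0051
  S6: 0.06 × 0.104 = 0.00624
  S4: 0.7025 × 0.0925 = 0.06498125
Normalizing constant = 0.11973125.
P(S5 | evidence) = 0.0051 / 0.11973125 ≈ 0.043.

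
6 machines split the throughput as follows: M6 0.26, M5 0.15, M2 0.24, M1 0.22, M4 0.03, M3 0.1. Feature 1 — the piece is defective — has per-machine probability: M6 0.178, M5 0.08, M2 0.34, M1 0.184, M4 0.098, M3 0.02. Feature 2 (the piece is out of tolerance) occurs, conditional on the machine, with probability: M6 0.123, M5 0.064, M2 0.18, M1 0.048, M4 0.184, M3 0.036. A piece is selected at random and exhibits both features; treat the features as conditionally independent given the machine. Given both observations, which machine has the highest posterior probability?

Prior × likelihood for each hypothesis:
  M6: 0.26 × 0.178 × 0.123 = 0.00569244
  M5: 0.15 × 0.08 × 0.064 = 0.000768
  M2: 0.24 × 0.34 × 0.18 = 0.014688
  M1: 0.22 × 0.184 × 0.048 = 0.00194304
  M4: 0.03 × 0.098 × 0.184 = 0.00054096
  M3: 0.1 × 0.02 × 0.036 = 0.000072
Total = 0.02370444.
Largest term belongs to M2, so M2 is most probable.

M2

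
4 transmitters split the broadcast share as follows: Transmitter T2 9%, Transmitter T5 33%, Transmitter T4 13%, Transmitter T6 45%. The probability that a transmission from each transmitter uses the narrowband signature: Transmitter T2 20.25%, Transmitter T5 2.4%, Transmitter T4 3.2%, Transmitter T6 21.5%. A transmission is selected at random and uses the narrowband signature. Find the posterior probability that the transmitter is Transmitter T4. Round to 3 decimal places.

Compute prior × likelihood for every hypothesis:
  Transmitter T2: 0.09 × 0.2025 = 0.018225
  Transmitter T5: 0.33 × 0.024 = 0.00792
  Transmitter T4: 0.13 × 0.032 = 0.00416
  Transmitter T6: 0.45 × 0.215 = 0.09675
Total = 0.127055.
P(Transmitter T4 | evidence) = 0.00416 / 0.127055 ≈ 0.033.

0.033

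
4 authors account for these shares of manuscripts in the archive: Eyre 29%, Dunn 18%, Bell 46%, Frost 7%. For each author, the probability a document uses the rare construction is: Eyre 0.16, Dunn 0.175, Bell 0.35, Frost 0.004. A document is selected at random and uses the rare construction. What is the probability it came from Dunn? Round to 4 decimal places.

0.1317

Compute prior × likelihood for every hypothesis:
  Eyre: 0.29 × 0.16 = 0.0464
  Dunn: 0.18 × 0.175 = 0.0315
  Bell: 0.46 × 0.35 = 0.161
  Frost: 0.07 × 0.004 = 0.00028
Total = 0.23918.
P(Dunn | evidence) = 0.0315 / 0.23918 ≈ 0.1317.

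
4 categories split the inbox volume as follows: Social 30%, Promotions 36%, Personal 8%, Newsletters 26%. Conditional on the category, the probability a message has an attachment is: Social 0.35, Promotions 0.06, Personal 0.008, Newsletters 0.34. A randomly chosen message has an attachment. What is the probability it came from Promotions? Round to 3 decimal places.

By Bayes' rule, posterior ∝ prior × likelihood:
  Social: 0.3 × 0.35 = 0.105
  Promotions: 0.36 × 0.06 = 0.0216
  Personal: 0.08 × 0.008 = 0.00064
  Newsletters: 0.26 × 0.34 = 0.0884
Sum = 0.21564.
P(Promotions | evidence) = 0.0216 / 0.21564 ≈ 0.100.

0.100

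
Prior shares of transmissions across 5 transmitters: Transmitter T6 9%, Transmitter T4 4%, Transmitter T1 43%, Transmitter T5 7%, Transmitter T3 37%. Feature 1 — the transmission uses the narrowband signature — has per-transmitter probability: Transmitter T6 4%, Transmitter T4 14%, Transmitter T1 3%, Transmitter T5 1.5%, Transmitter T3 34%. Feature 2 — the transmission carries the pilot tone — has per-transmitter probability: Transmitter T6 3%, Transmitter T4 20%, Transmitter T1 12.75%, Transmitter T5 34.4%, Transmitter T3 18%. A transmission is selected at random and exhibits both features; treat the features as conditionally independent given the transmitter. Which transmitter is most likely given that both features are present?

By Bayes' rule, posterior ∝ prior × likelihood:
  Transmitter T6: 0.09 × 0.04 × 0.03 = 0.000108
  Transmitter T4: 0.04 × 0.14 × 0.2 = 0.00112
  Transmitter T1: 0.43 × 0.03 × 0.1275 = 0.00164475
  Transmitter T5: 0.07 × 0.015 × 0.344 = 0.0003612
  Transmitter T3: 0.37 × 0.34 × 0.18 = 0.022644
Total = 0.02587795.
Largest term belongs to Transmitter T3, so Transmitter T3 is most probable.

Transmitter T3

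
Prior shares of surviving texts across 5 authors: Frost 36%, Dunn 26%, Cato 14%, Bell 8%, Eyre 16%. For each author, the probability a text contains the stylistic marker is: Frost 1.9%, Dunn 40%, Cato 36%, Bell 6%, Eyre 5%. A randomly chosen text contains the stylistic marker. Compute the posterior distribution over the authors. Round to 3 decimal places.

By Bayes' rule, posterior ∝ prior × likelihood:
  Frost: 0.36 × 0.019 = 0.00684
  Dunn: 0.26 × 0.4 = 0.104
  Cato: 0.14 × 0.36 = 0.0504
  Bell: 0.08 × 0.06 = 0.0048
  Eyre: 0.16 × 0.05 = 0.008
Normalizing constant = 0.17404.
P(Frost | marker) = 0.00684/0.17404 ≈ 0.039
P(Dunn | marker) = 0.104/0.17404 ≈ 0.598
P(Cato | marker) = 0.0504/0.17404 ≈ 0.290
P(Bell | marker) = 0.0048/0.17404 ≈ 0.028
P(Eyre | marker) = 0.008/0.17404 ≈ 0.046
(Check: 0.039+0.598+0.290+0.028+0.046 = 1.001.)

Frost 0.039, Dunn 0.598, Cato 0.290, Bell 0.028, Eyre 0.046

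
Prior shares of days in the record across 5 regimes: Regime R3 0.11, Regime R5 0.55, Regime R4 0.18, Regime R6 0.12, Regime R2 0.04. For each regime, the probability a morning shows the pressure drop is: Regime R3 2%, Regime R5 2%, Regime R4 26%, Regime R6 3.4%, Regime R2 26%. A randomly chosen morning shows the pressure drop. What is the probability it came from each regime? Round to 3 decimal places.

Prior × likelihood for each hypothesis:
  Regime R3: 0.11 × 0.02 = 0.0022
  Regime R5: 0.55 × 0.02 = 0.011
  Regime R4: 0.18 × 0.26 = 0.0468
  Regime R6: 0.12 × 0.034 = 0.00408
  Regime R2: 0.04 × 0.26 = 0.0104
Sum = 0.07448.
P(Regime R3 | drop) = 0.0022/0.07448 ≈ 0.030
P(Regime R5 | drop) = 0.011/0.07448 ≈ 0.148
P(Regime R4 | drop) = 0.0468/0.07448 ≈ 0.628
P(Regime R6 | drop) = 0.00408/0.07448 ≈ 0.055
P(Regime R2 | drop) = 0.0104/0.07448 ≈ 0.140
(Check: 0.030+0.148+0.628+0.055+0.140 = 1.001.)

Regime R3 0.030, Regime R5 0.148, Regime R4 0.628, Regime R6 0.055, Regime R2 0.140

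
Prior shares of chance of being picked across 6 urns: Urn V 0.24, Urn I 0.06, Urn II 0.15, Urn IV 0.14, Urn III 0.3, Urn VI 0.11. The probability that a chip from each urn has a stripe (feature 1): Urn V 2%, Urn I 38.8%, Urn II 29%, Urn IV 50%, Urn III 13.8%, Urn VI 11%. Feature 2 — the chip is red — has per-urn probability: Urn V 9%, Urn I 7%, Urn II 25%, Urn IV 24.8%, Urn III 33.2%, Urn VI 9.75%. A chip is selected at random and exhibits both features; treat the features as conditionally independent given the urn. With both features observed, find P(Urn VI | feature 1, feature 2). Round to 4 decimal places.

0.0261

Unnormalized posteriors (prior × likelihood):
  Urn V: 0.24 × 0.02 × 0.09 = 0.000432
  Urn I: 0.06 × 0.388 × 0.07 = 0.0016296
  Urn II: 0.15 × 0.29 × 0.25 = 0.010875
  Urn IV: 0.14 × 0.5 × 0.248 = 0.01736
  Urn III: 0.3 × 0.138 × 0.332 = 0.0137448
  Urn VI: 0.11 × 0.11 × 0.0975 = 0.00117975
Total = 0.04522115.
P(Urn VI | evidence) = 0.00117975 / 0.04522115 ≈ 0.0261.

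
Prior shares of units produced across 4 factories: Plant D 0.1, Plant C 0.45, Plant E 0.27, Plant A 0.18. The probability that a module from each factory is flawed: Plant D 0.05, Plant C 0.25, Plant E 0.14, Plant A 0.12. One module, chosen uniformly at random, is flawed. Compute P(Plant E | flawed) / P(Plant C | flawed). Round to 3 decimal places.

0.336

By Bayes' rule, posterior ∝ prior × likelihood:
  Plant D: 0.1 × 0.05 = 0.005
  Plant C: 0.45 × 0.25 = 0.1125
  Plant E: 0.27 × 0.14 = 0.0378
  Plant A: 0.18 × 0.12 = 0.0216
Normalizing constant = 0.1769.
The ratio is 0.0378 / 0.1125 (the normalizer cancels) = 0.336.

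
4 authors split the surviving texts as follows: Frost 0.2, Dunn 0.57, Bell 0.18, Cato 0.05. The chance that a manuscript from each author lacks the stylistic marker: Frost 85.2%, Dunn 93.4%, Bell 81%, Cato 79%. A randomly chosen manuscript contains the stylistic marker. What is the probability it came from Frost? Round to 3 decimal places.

0.264

Taking complements, P(marker | each) = Frost 0.148, Dunn 0.066, Bell 0.19, Cato 0.21.
Prior × likelihood for each hypothesis:
  Frost: 0.2 × 0.148 = 0.0296
  Dunn: 0.57 × 0.066 = 0.03762
  Bell: 0.18 × 0.19 = 0.0342
  Cato: 0.05 × 0.21 = 0.0105
Normalizing constant = 0.11192.
P(Frost | evidence) = 0.0296 / 0.11192 ≈ 0.264.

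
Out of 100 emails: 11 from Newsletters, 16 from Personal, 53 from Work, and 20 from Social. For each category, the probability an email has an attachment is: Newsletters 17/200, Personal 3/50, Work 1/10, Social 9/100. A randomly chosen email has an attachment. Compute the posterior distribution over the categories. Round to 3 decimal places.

Newsletters 0.104, Personal 0.107, Work 0.589, Social 0.200

Unnormalized posteriors (prior × likelihood):
  Newsletters: 0.11 × 0.085 = 0.00935
  Personal: 0.16 × 0.06 = 0.0096
  Work: 0.53 × 0.1 = 0.053
  Social: 0.2 × 0.09 = 0.018
Sum = 0.08995.
P(Newsletters | attachment) = 0.00935/0.08995 ≈ 0.104
P(Personal | attachment) = 0.0096/0.08995 ≈ 0.107
P(Work | attachment) = 0.053/0.08995 ≈ 0.589
P(Social | attachment) = 0.018/0.08995 ≈ 0.200
(Check: 0.104+0.107+0.589+0.200 = 1.000.)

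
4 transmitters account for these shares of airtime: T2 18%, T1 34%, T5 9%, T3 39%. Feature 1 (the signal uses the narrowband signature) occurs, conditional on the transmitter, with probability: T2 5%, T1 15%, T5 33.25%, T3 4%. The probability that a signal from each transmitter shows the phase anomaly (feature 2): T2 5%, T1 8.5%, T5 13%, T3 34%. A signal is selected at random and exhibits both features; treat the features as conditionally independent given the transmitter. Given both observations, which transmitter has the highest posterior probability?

T3

By Bayes' rule, posterior ∝ prior × likelihood:
  T2: 0.18 × 0.05 × 0.05 = 0.00045
  T1: 0.34 × 0.15 × 0.085 = 0.004335
  T5: 0.09 × 0.3325 × 0.13 = 0.00389025
  T3: 0.39 × 0.04 × 0.34 = 0.005304
Sum = 0.01397925.
Largest term belongs to T3, so T3 is most probable.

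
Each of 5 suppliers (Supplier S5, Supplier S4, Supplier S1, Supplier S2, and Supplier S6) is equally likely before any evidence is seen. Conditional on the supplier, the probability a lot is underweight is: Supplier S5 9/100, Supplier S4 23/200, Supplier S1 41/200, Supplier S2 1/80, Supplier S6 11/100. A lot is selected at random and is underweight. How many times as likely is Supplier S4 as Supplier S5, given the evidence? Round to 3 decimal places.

Since the prior is uniform, the posterior is proportional to the likelihood:
  Supplier S5: 0.09
  Supplier S4: 0.115
  Supplier S1: 0.205
  Supplier S2: 0.0125
  Supplier S6: 0.11
Total = 0.5325.
The ratio is 0.115 / 0.09 (the normalizer cancels) = 1.278.

1.278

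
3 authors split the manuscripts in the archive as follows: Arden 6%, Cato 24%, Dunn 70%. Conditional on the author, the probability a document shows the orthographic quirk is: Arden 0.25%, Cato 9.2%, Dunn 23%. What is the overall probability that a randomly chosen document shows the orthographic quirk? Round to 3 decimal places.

Prior × likelihood for each hypothesis:
  Arden: 0.06 × 0.0025 = 0.00015
  Cato: 0.24 × 0.092 = 0.02208
  Dunn: 0.7 × 0.23 = 0.161
P(quirk) = 0.00015 + 0.02208 + 0.161 = 0.18323 → 0.183.

0.183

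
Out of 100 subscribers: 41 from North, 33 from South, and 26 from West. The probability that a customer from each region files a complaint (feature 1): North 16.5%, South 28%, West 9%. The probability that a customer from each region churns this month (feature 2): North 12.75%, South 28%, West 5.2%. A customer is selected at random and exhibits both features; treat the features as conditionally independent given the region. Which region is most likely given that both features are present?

By Bayes' rule, posterior ∝ prior × likelihood:
  North: 0.41 × 0.165 × 0.1275 = 0.008625375
  South: 0.33 × 0.28 × 0.28 = 0.025872
  West: 0.26 × 0.09 × 0.052 = 0.0012168
Total = 0.035714175.
Largest term belongs to South, so South is most probable.

South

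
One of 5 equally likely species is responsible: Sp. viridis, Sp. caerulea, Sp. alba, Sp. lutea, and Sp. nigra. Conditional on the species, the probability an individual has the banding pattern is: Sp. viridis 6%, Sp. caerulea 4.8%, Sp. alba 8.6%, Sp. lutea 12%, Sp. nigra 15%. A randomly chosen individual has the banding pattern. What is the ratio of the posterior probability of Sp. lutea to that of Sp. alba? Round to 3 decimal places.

With a uniform prior (1/5 each), posterior ∝ likelihood:
  Sp. viridis: 0.06
  Sp. caerulea: 0.048
  Sp. alba: 0.086
  Sp. lutea: 0.12
  Sp. nigra: 0.15
Sum = 0.464.
The ratio is 0.12 / 0.086 (the normalizer cancels) = 1.395.

1.395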